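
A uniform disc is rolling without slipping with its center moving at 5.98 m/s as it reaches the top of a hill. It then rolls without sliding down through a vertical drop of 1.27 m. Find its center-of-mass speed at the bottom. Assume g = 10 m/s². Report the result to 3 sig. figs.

With I = (1/2)MR², the ratio k = I/(MR²) is 0.5.
Since it rolls without slipping, ω = v/R and KE = ½Mv² + ½Iω² = ½(1+k)Mv² = (3/4)Mv².
Energy conservation: (3/4)Mv₀² + Mgh = (3/4)Mv², so v² = v₀² + 2gh/(1+k).
v = √(5.98² + 2×10×1.27/1.5) = √52.69 ≈ 7.26 m/s.

v ≈ 7.26 m/s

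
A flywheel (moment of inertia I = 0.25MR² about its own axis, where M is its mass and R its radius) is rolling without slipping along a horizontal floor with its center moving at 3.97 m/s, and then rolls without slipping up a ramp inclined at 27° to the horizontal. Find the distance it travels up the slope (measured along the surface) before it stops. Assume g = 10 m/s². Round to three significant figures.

d ≈ 2.17 m

With I = 0.25MR², the ratio k = I/(MR²) is 0.25.
Since it rolls without slipping, ω = v/R and KE = ½Mv² + ½Iω² = ½(1+k)Mv² = (5/8)Mv².
Setting this equal to Mgh gives the vertical rise h = (1+k)v₀²/(2g) = 1.25×3.97²/(2×10) = 0.9851 m.
Along the incline, d = h/sinθ = 0.9851/sin27° ≈ 2.17 m.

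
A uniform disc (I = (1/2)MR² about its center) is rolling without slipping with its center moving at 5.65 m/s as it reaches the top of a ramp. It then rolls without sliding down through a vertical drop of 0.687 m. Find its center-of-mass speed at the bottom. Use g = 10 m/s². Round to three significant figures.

Here I = (1/2)MR², so the shape factor k = I/(MR²) = 0.5.
Since it rolls without slipping, ω = v/R and KE = ½Mv² + ½Iω² = ½(1+k)Mv² = (3/4)Mv².
Energy conservation: (3/4)Mv₀² + Mgh = (3/4)Mv², so v² = v₀² + 2gh/(1+k).
v = √(5.65² + 2×10×0.687/1.5) = √41.08 ≈ 6.41 m/s.

v ≈ 6.41 m/s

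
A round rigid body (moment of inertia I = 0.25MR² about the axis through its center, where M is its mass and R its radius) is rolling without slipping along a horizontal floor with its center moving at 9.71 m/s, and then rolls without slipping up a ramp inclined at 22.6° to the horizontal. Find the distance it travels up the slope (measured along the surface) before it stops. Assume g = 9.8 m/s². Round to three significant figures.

d ≈ 15.6 m

With I = 0.25MR², the ratio k = I/(MR²) is 0.25.
Rolling without slipping gives ω = v/R, so the total kinetic energy is ½Mv² + ½Iω² = ½(1+k)Mv² = (5/8)Mv².
Setting this equal to Mgh gives the vertical rise h = (1+k)v₀²/(2g) = 1.25×9.71²/(2×9.8) = 6.013 m.
The distance along the slope is d = h/sinθ = 6.013/sin22.6° ≈ 15.6 m.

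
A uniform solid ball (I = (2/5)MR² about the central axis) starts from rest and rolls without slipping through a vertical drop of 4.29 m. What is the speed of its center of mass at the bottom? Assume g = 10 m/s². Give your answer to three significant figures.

The moment of inertia is (2/5)MR², giving k ≡ I/(MR²) = 0.4.
Since it rolls without slipping, ω = v/R and KE = ½Mv² + ½Iω² = ½(1+k)Mv² = (7/10)Mv².
Setting Mgh = (7/10)Mv² gives v = √(2gh/(1+k)) = √(2·10·4.29/1.4) ≈ 7.83 m/s.

v ≈ 7.83 m/s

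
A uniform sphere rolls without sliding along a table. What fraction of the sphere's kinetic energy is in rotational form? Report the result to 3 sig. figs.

For this body I = (2/5)MR², i.e. k = I/(MR²) = 0.4.
With ω = v/R, KE_trans = ½Mv² and KE_rot = ½Iω² = ½kMv², so KE_total = ½(1+k)Mv².
The rotational fraction is therefore k/(1+k) = 0.4/1.4 ≈ 0.286.

fraction ≈ 0.286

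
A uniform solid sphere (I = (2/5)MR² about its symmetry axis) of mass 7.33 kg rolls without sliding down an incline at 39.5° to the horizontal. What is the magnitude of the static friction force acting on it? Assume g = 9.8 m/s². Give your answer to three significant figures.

f ≈ 13.1 N

Here I = (2/5)MR², so the shape factor k = I/(MR²) = 0.4.
Translational: Mg sinθ − f = Ma. Rotational about the CM: fR = Iα = kMRa, so f = kMa.
Combining, a = g sinθ/(1+k) and f = kMa = kMg sinθ/(1+k).
f = 0.4 × 7.33 × 9.8 × sin39.5° / 1.4 ≈ 13.1 N.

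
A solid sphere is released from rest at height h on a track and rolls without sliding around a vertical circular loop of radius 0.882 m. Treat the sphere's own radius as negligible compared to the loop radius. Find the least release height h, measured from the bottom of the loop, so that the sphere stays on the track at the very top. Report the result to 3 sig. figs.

h_min ≈ 2.38 m

For this body I = (2/5)MR², i.e. k = I/(MR²) = 0.4.
At the top, contact is just lost when gravity alone supplies the centripetal force: Mg = Mv_top²/r, i.e. v_top² = gr.
With ω = v/R, the kinetic energy at speed v is ½(1+k)Mv² = (7/10)Mv².
Energy conservation from release (height h) to the top (height 2r): Mgh = Mg(2r) + (7/10)M·gr.
Thus h_min = 2r + (1+k)r/2 = r(2 + 1.4/2) = 0.882 × 2.7 ≈ 2.38 m.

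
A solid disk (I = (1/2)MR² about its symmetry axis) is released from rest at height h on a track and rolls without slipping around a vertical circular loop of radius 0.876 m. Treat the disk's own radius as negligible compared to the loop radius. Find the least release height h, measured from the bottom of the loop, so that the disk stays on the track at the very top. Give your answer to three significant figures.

With I = (1/2)MR², the ratio k = I/(MR²) is 0.5.
At the top, contact is just lost when gravity alone supplies the centripetal force: Mg = Mv_top²/r, i.e. v_top² = gr.
With ω = v/R, the kinetic energy at speed v is ½(1+k)Mv² = (3/4)Mv².
Energy conservation from release (height h) to the top (height 2r): Mgh = Mg(2r) + (3/4)M·gr.
Thus h_min = 2r + (1+k)r/2 = r(2 + 1.5/2) = 0.876 × 2.75 ≈ 2.41 m.

h_min ≈ 2.41 m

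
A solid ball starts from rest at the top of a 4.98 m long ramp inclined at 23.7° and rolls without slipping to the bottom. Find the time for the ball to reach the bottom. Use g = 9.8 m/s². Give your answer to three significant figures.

The moment of inertia is (2/5)MR², giving k ≡ I/(MR²) = 0.4.
Translational: Mg sinθ − f = Ma. Rotational about the CM: fR = Iα = kMRa, so f = kMa.
Hence a = g sinθ/(1+k) = 9.8×sin23.7°/1.4 = 2.814 m/s².
Starting from rest, L = ½at², so t = √(2L/a) = √(2×4.98/2.814) ≈ 1.88 s.

t ≈ 1.88 s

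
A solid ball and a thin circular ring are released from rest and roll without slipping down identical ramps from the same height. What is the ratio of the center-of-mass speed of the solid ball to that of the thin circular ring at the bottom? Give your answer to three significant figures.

v_ratio ≈ 1.20

Each satisfies Mgh = ½(1+k)Mv² with k = I/(MR²), so v ∝ 1/√(1+k).
For the solid ball k = 0.4; for the thin circular ring k = 1.
v₁/v₂ = √((1+k₂)/(1+k₁)) = √(2/1.4) ≈ 1.20.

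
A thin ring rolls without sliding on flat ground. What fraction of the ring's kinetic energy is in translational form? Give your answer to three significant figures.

fraction ≈ 0.500

With I = MR², the ratio k = I/(MR²) is 1.
With ω = v/R, KE_trans = ½Mv² and KE_rot = ½Iω² = ½kMv², so KE_total = ½(1+k)Mv².
The translational fraction is therefore 1/(1+k) = 1/2 ≈ 0.500.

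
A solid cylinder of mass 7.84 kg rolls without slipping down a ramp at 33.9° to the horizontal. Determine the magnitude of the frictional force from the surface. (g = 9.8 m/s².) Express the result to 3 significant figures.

f ≈ 14.3 N

Here I = (1/2)MR², so the shape factor k = I/(MR²) = 0.5.
Newton's second law down the slope: Mg sinθ − f = Ma. The torque equation fR = Iα (with α = a/R) gives f = kMa.
Combining, a = g sinθ/(1+k) and f = kMa = kMg sinθ/(1+k).
f = 0.5 × 7.84 × 9.8 × sin33.9° / 1.5 ≈ 14.3 N.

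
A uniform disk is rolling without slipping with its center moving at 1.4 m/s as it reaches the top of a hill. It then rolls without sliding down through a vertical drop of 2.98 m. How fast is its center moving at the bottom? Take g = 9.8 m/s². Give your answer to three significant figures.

For this body I = (1/2)MR², i.e. k = I/(MR²) = 0.5.
Since it rolls without slipping, ω = v/R and KE = ½Mv² + ½Iω² = ½(1+k)Mv² = (3/4)Mv².
Energy conservation: (3/4)Mv₀² + Mgh = (3/4)Mv², so v² = v₀² + 2gh/(1+k).
v = √(1.4² + 2×9.8×2.98/1.5) = √40.9 ≈ 6.40 m/s.

v ≈ 6.40 m/s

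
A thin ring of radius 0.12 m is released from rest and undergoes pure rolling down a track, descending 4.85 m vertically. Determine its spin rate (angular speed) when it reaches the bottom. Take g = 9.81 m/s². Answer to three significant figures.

ω ≈ 57.5 rad/s

The moment of inertia is MR², giving k ≡ I/(MR²) = 1.
The rolling condition ω = v/R makes the rotational term ½I(v/R)² = ½kMv², so KE_total = ½(1+k)Mv² = Mv².
Energy conservation Mgh = ½(1+k)Mv² gives v = √(2gh/(1+k)) = √(2 × 9.81 × 4.85 / 2) = 6.898 m/s.
The angular speed follows from ω = v/R = 6.898/0.12 ≈ 57.5 rad/s.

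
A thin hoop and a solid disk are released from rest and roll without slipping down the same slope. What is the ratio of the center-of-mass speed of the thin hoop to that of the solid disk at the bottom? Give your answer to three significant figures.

v_ratio ≈ 0.866

Each satisfies Mgh = ½(1+k)Mv² with k = I/(MR²), so v ∝ 1/√(1+k).
For the thin hoop k = 1; for the solid disk k = 0.5.
v₁/v₂ = √((1+k₂)/(1+k₁)) = √(1.5/2) ≈ 0.866.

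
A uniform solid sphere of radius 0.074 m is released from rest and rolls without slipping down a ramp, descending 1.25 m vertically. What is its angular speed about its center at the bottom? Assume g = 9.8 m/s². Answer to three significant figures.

ω ≈ 56.5 rad/s

With I = (2/5)MR², the ratio k = I/(MR²) is 0.4.
Since it rolls without slipping, ω = v/R and KE = ½Mv² + ½Iω² = ½(1+k)Mv² = (7/10)Mv².
Energy conservation Mgh = ½(1+k)Mv² gives v = √(2gh/(1+k)) = √(2 × 9.8 × 1.25 / 1.4) = 4.183 m/s.
Then ω = v/R = 4.183 / 0.074 ≈ 56.5 rad/s.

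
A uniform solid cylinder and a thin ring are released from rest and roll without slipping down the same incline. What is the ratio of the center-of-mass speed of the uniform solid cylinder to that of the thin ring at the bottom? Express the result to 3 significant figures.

Each satisfies Mgh = ½(1+k)Mv² with k = I/(MR²), so v ∝ 1/√(1+k).
For the uniform solid cylinder k = 0.5; for the thin ring k = 1.
v₁/v₂ = √((1+k₂)/(1+k₁)) = √(2/1.5) ≈ 1.15.

v_ratio ≈ 1.15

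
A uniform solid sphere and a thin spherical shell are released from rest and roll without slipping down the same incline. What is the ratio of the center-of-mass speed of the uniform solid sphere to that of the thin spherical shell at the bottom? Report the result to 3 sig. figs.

v_ratio ≈ 1.09

Each satisfies Mgh = ½(1+k)Mv² with k = I/(MR²), so v ∝ 1/√(1+k).
For the uniform solid sphere k = 0.4; for the thin spherical shell k = 2/3.
v₁/v₂ = √((1+k₂)/(1+k₁)) = √(1.667/1.4) ≈ 1.09.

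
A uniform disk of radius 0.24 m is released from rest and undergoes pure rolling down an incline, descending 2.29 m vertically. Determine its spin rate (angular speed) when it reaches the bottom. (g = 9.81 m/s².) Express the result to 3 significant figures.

ω ≈ 22.8 rad/s

The moment of inertia is (1/2)MR², giving k ≡ I/(MR²) = 0.5.
Rolling without slipping gives ω = v/R, so the total kinetic energy is ½Mv² + ½Iω² = ½(1+k)Mv² = (3/4)Mv².
Energy conservation Mgh = ½(1+k)Mv² gives v = √(2gh/(1+k)) = √(2 × 9.81 × 2.29 / 1.5) = 5.473 m/s.
The angular speed follows from ω = v/R = 5.473/0.24 ≈ 22.8 rad/s.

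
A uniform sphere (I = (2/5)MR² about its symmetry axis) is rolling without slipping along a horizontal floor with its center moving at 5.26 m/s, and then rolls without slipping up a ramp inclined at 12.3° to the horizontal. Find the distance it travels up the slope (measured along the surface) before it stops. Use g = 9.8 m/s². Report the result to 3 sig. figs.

d ≈ 9.28 m

Here I = (2/5)MR², so the shape factor k = I/(MR²) = 0.4.
Since it rolls without slipping, ω = v/R and KE = ½Mv² + ½Iω² = ½(1+k)Mv² = (7/10)Mv².
Setting this equal to Mgh gives the vertical rise h = (1+k)v₀²/(2g) = 1.4×5.26²/(2×9.8) = 1.976 m.
The distance along the slope is d = h/sinθ = 1.976/sin12.3° ≈ 9.28 m.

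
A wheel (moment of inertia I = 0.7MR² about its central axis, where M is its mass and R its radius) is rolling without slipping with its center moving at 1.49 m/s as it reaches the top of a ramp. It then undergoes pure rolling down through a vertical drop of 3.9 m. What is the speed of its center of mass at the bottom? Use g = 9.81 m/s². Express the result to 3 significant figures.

With I = 0.7MR², the ratio k = I/(MR²) is 0.7.
Rolling without slipping gives ω = v/R, so the total kinetic energy is ½Mv² + ½Iω² = ½(1+k)Mv² = (17/20)Mv².
Energy conservation: (17/20)Mv₀² + Mgh = (17/20)Mv², so v² = v₀² + 2gh/(1+k).
v = √(1.49² + 2×9.81×3.9/1.7) = √47.23 ≈ 6.87 m/s.

v ≈ 6.87 m/s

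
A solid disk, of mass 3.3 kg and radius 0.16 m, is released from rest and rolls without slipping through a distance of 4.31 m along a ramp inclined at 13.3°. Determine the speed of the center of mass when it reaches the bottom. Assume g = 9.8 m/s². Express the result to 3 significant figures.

v ≈ 3.60 m/s

For this body I = (1/2)MR², i.e. k = I/(MR²) = 0.5.
Since it rolls without slipping, ω = v/R and KE = ½Mv² + ½Iω² = ½(1+k)Mv² = (3/4)Mv².
The vertical drop is h = L sinθ = 4.31 × sin13.3° = 0.9915 m.
Setting Mgh = (3/4)Mv² gives v = √(2gh/(1+k)) = √(2·9.8·0.9915/1.5) ≈ 3.60 m/s.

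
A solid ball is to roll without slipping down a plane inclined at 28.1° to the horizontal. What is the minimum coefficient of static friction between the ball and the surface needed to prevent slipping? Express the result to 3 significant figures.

μ_min ≈ 0.153

For this body I = (2/5)MR², i.e. k = I/(MR²) = 0.4.
Along the incline Mg sinθ − f = Ma, and torque about the center fR = Iα = kMR²(a/R) gives f = kMa.
These give a = g sinθ/(1+k) and the required friction f = kMg sinθ/(1+k).
With N = Mg cosθ, the no-slip condition f ≤ μN gives μ_min = f/N = k tanθ/(1+k).
μ_min = 0.4 × tan28.1° / 1.4 ≈ 0.153.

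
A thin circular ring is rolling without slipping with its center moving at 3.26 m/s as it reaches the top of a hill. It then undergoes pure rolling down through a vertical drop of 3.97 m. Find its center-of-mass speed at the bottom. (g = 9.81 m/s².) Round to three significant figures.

v ≈ 7.04 m/s

With I = MR², the ratio k = I/(MR²) is 1.
Rolling without slipping gives ω = v/R, so the total kinetic energy is ½Mv² + ½Iω² = ½(1+k)Mv² = Mv².
Energy conservation: Mv₀² + Mgh = Mv², so v² = v₀² + 2gh/(1+k).
v = √(3.26² + 2×9.81×3.97/2) = √49.57 ≈ 7.04 m/s.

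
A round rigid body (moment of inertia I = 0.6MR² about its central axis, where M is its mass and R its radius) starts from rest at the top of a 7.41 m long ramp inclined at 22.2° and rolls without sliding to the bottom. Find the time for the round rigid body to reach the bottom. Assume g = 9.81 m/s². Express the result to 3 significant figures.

With I = 0.6MR², the ratio k = I/(MR²) is 0.6.
Newton's second law down the slope: Mg sinθ − f = Ma. The torque equation fR = Iα (with α = a/R) gives f = kMa.
Hence a = g sinθ/(1+k) = 9.81×sin22.2°/1.6 = 2.317 m/s².
Starting from rest, L = ½at², so t = √(2L/a) = √(2×7.41/2.317) ≈ 2.53 s.

t ≈ 2.53 s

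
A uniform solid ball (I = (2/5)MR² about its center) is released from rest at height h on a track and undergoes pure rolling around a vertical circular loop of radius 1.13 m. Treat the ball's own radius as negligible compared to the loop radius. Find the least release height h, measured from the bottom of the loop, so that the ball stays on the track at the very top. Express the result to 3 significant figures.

h_min ≈ 3.05 m

For this body I = (2/5)MR², i.e. k = I/(MR²) = 0.4.
At the top, contact is just lost when gravity alone supplies the centripetal force: Mg = Mv_top²/r, i.e. v_top² = gr.
With ω = v/R, the kinetic energy at speed v is ½(1+k)Mv² = (7/10)Mv².
Energy conservation from release (height h) to the top (height 2r): Mgh = Mg(2r) + (7/10)M·gr.
Thus h_min = 2r + (1+k)r/2 = r(2 + 1.4/2) = 1.13 × 2.7 ≈ 3.05 m.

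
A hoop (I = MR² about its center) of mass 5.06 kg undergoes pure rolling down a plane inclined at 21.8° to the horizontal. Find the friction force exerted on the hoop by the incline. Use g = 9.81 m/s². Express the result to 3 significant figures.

f ≈ 9.22 N

Here I = MR², so the shape factor k = I/(MR²) = 1.
Along the incline Mg sinθ − f = Ma, and torque about the center fR = Iα = kMR²(a/R) gives f = kMa.
Combining, a = g sinθ/(1+k) and f = kMa = kMg sinθ/(1+k).
f = 1 × 5.06 × 9.81 × sin21.8° / 2 ≈ 9.22 N.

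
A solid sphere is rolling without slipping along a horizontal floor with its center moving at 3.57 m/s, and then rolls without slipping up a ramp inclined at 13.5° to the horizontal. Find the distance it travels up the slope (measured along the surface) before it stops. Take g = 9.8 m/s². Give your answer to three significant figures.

d ≈ 3.90 m

For this body I = (2/5)MR², i.e. k = I/(MR²) = 0.4.
Rolling without slipping gives ω = v/R, so the total kinetic energy is ½Mv² + ½Iω² = ½(1+k)Mv² = (7/10)Mv².
Setting this equal to Mgh gives the vertical rise h = (1+k)v₀²/(2g) = 1.4×3.57²/(2×9.8) = 0.9103 m.
The distance along the slope is d = h/sinθ = 0.9103/sin13.5° ≈ 3.90 m.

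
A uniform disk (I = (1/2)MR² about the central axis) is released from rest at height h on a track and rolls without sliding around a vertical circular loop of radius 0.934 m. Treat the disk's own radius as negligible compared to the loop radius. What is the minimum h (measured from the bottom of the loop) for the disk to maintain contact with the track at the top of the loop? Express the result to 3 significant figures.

With I = (1/2)MR², the ratio k = I/(MR²) is 0.5.
At the top of the loop, the minimum-contact condition is Mg = Mv_top²/r, so v_top² = gr.
With ω = v/R, the kinetic energy at speed v is ½(1+k)Mv² = (3/4)Mv².
Energy conservation from release (height h) to the top (height 2r): Mgh = Mg(2r) + (3/4)M·gr.
Thus h_min = 2r + (1+k)r/2 = r(2 + 1.5/2) = 0.934 × 2.75 ≈ 2.57 m.

h_min ≈ 2.57 m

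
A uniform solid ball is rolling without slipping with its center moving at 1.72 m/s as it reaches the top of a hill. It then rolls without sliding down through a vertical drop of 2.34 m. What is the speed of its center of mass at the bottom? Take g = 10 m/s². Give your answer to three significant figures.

The moment of inertia is (2/5)MR², giving k ≡ I/(MR²) = 0.4.
The rolling condition ω = v/R makes the rotational term ½I(v/R)² = ½kMv², so KE_total = ½(1+k)Mv² = (7/10)Mv².
Conserving energy between top and bottom: (7/10)Mv² = (7/10)Mv₀² + Mgh, hence v² = v₀² + 2gh/(1+k).
v = √(1.72² + 2×10×2.34/1.4) = √36.39 ≈ 6.03 m/s.

v ≈ 6.03 m/s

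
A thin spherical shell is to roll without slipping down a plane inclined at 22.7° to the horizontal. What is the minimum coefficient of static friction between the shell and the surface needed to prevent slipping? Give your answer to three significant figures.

The moment of inertia is (2/3)MR², giving k ≡ I/(MR²) = 2/3.
Translational: Mg sinθ − f = Ma. Rotational about the CM: fR = Iα = kMRa, so f = kMa.
These give a = g sinθ/(1+k) and the required friction f = kMg sinθ/(1+k).
The normal force is N = Mg cosθ, so μ_min = f/N = k tanθ/(1+k).
μ_min = (2/3) × tan22.7° / 1.667 ≈ 0.167.

μ_min ≈ 0.167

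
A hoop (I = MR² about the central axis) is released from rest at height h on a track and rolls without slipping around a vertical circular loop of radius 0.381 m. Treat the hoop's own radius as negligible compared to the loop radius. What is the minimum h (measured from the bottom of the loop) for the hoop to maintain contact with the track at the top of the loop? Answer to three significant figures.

The moment of inertia is MR², giving k ≡ I/(MR²) = 1.
At the top, contact is just lost when gravity alone supplies the centripetal force: Mg = Mv_top²/r, i.e. v_top² = gr.
With ω = v/R, the kinetic energy at speed v is ½(1+k)Mv² = Mv².
Energy conservation from release (height h) to the top (height 2r): Mgh = Mg(2r) + M·gr.
Thus h_min = 2r + (1+k)r/2 = r(2 + 2/2) = 0.381 × 3 ≈ 1.14 m.

h_min ≈ 1.14 m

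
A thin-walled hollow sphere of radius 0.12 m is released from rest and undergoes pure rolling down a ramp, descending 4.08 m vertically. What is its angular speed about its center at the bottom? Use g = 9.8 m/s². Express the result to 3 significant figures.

The moment of inertia is (2/3)MR², giving k ≡ I/(MR²) = 2/3.
Since it rolls without slipping, ω = v/R and KE = ½Mv² + ½Iω² = ½(1+k)Mv² = (5/6)Mv².
Energy conservation Mgh = ½(1+k)Mv² gives v = √(2gh/(1+k)) = √(2 × 9.8 × 4.08 / 1.667) = 6.927 m/s.
The angular speed follows from ω = v/R = 6.927/0.12 ≈ 57.7 rad/s.

ω ≈ 57.7 rad/s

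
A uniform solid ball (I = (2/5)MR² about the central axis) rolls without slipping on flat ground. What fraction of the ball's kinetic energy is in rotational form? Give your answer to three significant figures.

Here I = (2/5)MR², so the shape factor k = I/(MR²) = 0.4.
With ω = v/R, KE_trans = ½Mv² and KE_rot = ½Iω² = ½kMv², so KE_total = ½(1+k)Mv².
The rotational fraction is therefore k/(1+k) = 0.4/1.4 ≈ 0.286.

fraction ≈ 0.286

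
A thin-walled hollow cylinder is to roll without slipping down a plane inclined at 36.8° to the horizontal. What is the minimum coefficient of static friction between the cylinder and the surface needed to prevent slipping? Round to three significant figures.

μ_min ≈ 0.374

With I = MR², the ratio k = I/(MR²) is 1.
Translational: Mg sinθ − f = Ma. Rotational about the CM: fR = Iα = kMRa, so f = kMa.
These give a = g sinθ/(1+k) and the required friction f = kMg sinθ/(1+k).
With N = Mg cosθ, the no-slip condition f ≤ μN gives μ_min = f/N = k tanθ/(1+k).
μ_min = 1 × tan36.8° / 2 ≈ 0.374.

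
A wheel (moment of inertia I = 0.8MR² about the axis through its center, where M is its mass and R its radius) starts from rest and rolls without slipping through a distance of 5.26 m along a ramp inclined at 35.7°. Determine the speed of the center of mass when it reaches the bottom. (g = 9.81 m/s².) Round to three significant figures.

v ≈ 5.78 m/s

Here I = 0.8MR², so the shape factor k = I/(MR²) = 0.8.
The rolling condition ω = v/R makes the rotational term ½I(v/R)² = ½kMv², so KE_total = ½(1+k)Mv² = (9/10)Mv².
The vertical drop is h = L sinθ = 5.26 × sin35.7° = 3.069 m.
Energy conservation: Mgh = (9/10)Mv², so v = √(2gh/(1+k)) = √(2 × 9.81 × 3.069 / 1.8) ≈ 5.78 m/s.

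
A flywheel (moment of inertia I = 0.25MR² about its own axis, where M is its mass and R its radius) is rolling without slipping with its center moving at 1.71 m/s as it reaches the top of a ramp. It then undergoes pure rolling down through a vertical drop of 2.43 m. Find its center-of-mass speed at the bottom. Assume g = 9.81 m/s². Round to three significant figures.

Here I = 0.25MR², so the shape factor k = I/(MR²) = 0.25.
Pure rolling means v = ωR; then KE = ½Mv² + ½I(v/R)² = ½(1+k)Mv² = (5/8)Mv².
Conserving energy between top and bottom: (5/8)Mv² = (5/8)Mv₀² + Mgh, hence v² = v₀² + 2gh/(1+k).
v = √(1.71² + 2×9.81×2.43/1.25) = √41.07 ≈ 6.41 m/s.

v ≈ 6.41 m/s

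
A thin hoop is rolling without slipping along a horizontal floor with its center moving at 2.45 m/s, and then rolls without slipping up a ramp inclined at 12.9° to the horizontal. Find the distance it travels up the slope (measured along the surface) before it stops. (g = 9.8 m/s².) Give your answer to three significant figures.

For this body I = MR², i.e. k = I/(MR²) = 1.
Since it rolls without slipping, ω = v/R and KE = ½Mv² + ½Iω² = ½(1+k)Mv² = Mv².
Setting this equal to Mgh gives the vertical rise h = (1+k)v₀²/(2g) = 2×2.45²/(2×9.8) = 0.6125 m.
The distance along the slope is d = h/sinθ = 0.6125/sin12.9° ≈ 2.74 m.

d ≈ 2.74 m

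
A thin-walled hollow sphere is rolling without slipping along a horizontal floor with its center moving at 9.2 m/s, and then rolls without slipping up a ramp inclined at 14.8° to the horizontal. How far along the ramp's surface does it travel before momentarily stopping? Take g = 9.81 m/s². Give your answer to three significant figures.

With I = (2/3)MR², the ratio k = I/(MR²) is 2/3.
Since it rolls without slipping, ω = v/R and KE = ½Mv² + ½Iω² = ½(1+k)Mv² = (5/6)Mv².
Setting this equal to Mgh gives the vertical rise h = (1+k)v₀²/(2g) = 1.667×9.2²/(2×9.81) = 7.19 m.
Along the incline, d = h/sinθ = 7.19/sin14.8° ≈ 28.1 m.

d ≈ 28.1 m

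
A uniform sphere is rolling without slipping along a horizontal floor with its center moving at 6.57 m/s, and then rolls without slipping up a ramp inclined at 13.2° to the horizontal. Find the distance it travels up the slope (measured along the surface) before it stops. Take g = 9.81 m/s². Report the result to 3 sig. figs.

Here I = (2/5)MR², so the shape factor k = I/(MR²) = 0.4.
The rolling condition ω = v/R makes the rotational term ½I(v/R)² = ½kMv², so KE_total = ½(1+k)Mv² = (7/10)Mv².
Setting this equal to Mgh gives the vertical rise h = (1+k)v₀²/(2g) = 1.4×6.57²/(2×9.81) = 3.08 m.
Along the incline, d = h/sinθ = 3.08/sin13.2° ≈ 13.5 m.

d ≈ 13.5 m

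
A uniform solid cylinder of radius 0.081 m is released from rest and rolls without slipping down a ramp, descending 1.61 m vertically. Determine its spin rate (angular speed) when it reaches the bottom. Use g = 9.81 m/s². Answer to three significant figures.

ω ≈ 56.7 rad/s

With I = (1/2)MR², the ratio k = I/(MR²) is 0.5.
Pure rolling means v = ωR; then KE = ½Mv² + ½I(v/R)² = ½(1+k)Mv² = (3/4)Mv².
Energy conservation Mgh = ½(1+k)Mv² gives v = √(2gh/(1+k)) = √(2 × 9.81 × 1.61 / 1.5) = 4.589 m/s.
Then ω = v/R = 4.589 / 0.081 ≈ 56.7 rad/s.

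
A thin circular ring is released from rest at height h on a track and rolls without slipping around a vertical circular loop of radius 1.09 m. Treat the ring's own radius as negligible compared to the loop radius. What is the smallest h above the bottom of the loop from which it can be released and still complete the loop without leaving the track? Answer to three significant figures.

h_min ≈ 3.27 m

With I = MR², the ratio k = I/(MR²) is 1.
At the top of the loop, the minimum-contact condition is Mg = Mv_top²/r, so v_top² = gr.
With ω = v/R, the kinetic energy at speed v is ½(1+k)Mv² = Mv².
Energy conservation from release (height h) to the top (height 2r): Mgh = Mg(2r) + M·gr.
Thus h_min = 2r + (1+k)r/2 = r(2 + 2/2) = 1.09 × 3 ≈ 3.27 m.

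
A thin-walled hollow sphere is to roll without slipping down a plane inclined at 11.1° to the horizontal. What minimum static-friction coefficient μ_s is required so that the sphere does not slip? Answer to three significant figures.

μ_min ≈ 0.0785

The moment of inertia is (2/3)MR², giving k ≡ I/(MR²) = 2/3.
Newton's second law down the slope: Mg sinθ − f = Ma. The torque equation fR = Iα (with α = a/R) gives f = kMa.
These give a = g sinθ/(1+k) and the required friction f = kMg sinθ/(1+k).
The normal force is N = Mg cosθ, so μ_min = f/N = k tanθ/(1+k).
μ_min = (2/3) × tan11.1° / 1.667 ≈ 0.0785.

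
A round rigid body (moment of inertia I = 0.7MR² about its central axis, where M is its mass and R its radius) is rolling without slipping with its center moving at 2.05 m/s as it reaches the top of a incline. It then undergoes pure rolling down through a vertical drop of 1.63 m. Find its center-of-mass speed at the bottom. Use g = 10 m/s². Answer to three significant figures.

v ≈ 4.84 m/s

For this body I = 0.7MR², i.e. k = I/(MR²) = 0.7.
Since it rolls without slipping, ω = v/R and KE = ½Mv² + ½Iω² = ½(1+k)Mv² = (17/20)Mv².
Conserving energy between top and bottom: (17/20)Mv² = (17/20)Mv₀² + Mgh, hence v² = v₀² + 2gh/(1+k).
v = √(2.05² + 2×10×1.63/1.7) = √23.38 ≈ 4.84 m/s.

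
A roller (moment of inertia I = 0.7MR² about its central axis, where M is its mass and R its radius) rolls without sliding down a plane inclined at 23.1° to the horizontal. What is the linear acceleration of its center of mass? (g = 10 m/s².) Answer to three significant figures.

a ≈ 2.31 m/s²

With I = 0.7MR², the ratio k = I/(MR²) is 0.7.
Translational: Mg sinθ − f = Ma. Rotational about the CM: fR = Iα = kMRa, so f = kMa.
Eliminating f: Mg sinθ = (1+k)Ma, so a = g sinθ/(1+k) = 10 × sin23.1° / 1.7 ≈ 2.31 m/s².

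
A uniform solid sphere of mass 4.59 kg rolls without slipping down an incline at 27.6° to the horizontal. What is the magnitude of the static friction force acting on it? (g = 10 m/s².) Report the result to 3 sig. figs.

f ≈ 6.08 N

For this body I = (2/5)MR², i.e. k = I/(MR²) = 0.4.
Along the incline Mg sinθ − f = Ma, and torque about the center fR = Iα = kMR²(a/R) gives f = kMa.
Combining, a = g sinθ/(1+k) and f = kMa = kMg sinθ/(1+k).
f = 0.4 × 4.59 × 10 × sin27.6° / 1.4 ≈ 6.08 N.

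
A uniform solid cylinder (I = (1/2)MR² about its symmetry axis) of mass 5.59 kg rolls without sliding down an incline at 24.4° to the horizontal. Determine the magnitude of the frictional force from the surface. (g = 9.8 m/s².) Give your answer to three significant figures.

The moment of inertia is (1/2)MR², giving k ≡ I/(MR²) = 0.5.
Newton's second law down the slope: Mg sinθ − f = Ma. The torque equation fR = Iα (with α = a/R) gives f = kMa.
Combining, a = g sinθ/(1+k) and f = kMa = kMg sinθ/(1+k).
f = 0.5 × 5.59 × 9.8 × sin24.4° / 1.5 ≈ 7.54 N.

f ≈ 7.54 N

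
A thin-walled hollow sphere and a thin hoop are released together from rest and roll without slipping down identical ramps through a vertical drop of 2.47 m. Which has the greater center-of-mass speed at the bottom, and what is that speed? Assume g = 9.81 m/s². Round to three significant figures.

For rolling without slipping, Mgh = ½(1+k)Mv² where k = I/(MR²), so v = √(2gh/(1+k)).
Thin-walled hollow sphere: k = 2/3, giving v = √(2×9.81×2.47/1.667) = 5.392 m/s.
Thin hoop: k = 1, giving v = √(2×9.81×2.47/2) = 4.922 m/s.
The smaller k wins: the thin-walled hollow sphere, at ≈ 5.39 m/s.

the thin-walled hollow sphere, at v ≈ 5.39 m/s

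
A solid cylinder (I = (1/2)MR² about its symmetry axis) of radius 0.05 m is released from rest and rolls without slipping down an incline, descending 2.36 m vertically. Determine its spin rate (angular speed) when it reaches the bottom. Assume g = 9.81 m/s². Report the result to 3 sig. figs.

Here I = (1/2)MR², so the shape factor k = I/(MR²) = 0.5.
Pure rolling means v = ωR; then KE = ½Mv² + ½I(v/R)² = ½(1+k)Mv² = (3/4)Mv².
Energy conservation Mgh = ½(1+k)Mv² gives v = √(2gh/(1+k)) = √(2 × 9.81 × 2.36 / 1.5) = 5.556 m/s.
Then ω = v/R = 5.556 / 0.05 ≈ 111 rad/s.

ω ≈ 111 rad/s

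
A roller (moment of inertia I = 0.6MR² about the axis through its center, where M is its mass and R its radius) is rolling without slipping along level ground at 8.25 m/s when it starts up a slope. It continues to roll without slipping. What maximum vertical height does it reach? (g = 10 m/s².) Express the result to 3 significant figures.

Here I = 0.6MR², so the shape factor k = I/(MR²) = 0.6.
Since it rolls without slipping, ω = v/R and KE = ½Mv² + ½Iω² = ½(1+k)Mv² = (4/5)Mv².
All of this converts to potential energy at the highest point: (4/5)Mv₀² = Mgh.
Thus h = (1+k)v₀²/(2g) = 1.6 × 8.25² / (2 × 10) ≈ 5.45 m.

h ≈ 5.45 m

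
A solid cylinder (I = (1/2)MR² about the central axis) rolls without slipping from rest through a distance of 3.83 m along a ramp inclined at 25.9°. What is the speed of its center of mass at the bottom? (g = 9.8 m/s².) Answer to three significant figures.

v ≈ 4.68 m/s

The moment of inertia is (1/2)MR², giving k ≡ I/(MR²) = 0.5.
The rolling condition ω = v/R makes the rotational term ½I(v/R)² = ½kMv², so KE_total = ½(1+k)Mv² = (3/4)Mv².
The vertical drop is h = L sinθ = 3.83 × sin25.9° = 1.673 m.
Energy conservation: Mgh = (3/4)Mv², so v = √(2gh/(1+k)) = √(2 × 9.8 × 1.673 / 1.5) ≈ 4.68 m/s.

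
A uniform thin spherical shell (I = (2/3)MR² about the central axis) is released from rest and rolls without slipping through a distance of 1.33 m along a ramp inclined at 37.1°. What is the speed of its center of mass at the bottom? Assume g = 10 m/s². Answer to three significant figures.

For this body I = (2/3)MR², i.e. k = I/(MR²) = 2/3.
The rolling condition ω = v/R makes the rotational term ½I(v/R)² = ½kMv², so KE_total = ½(1+k)Mv² = (5/6)Mv².
The vertical drop is h = L sinθ = 1.33 × sin37.1° = 0.8023 m.
Energy conservation: Mgh = (5/6)Mv², so v = √(2gh/(1+k)) = √(2 × 10 × 0.8023 / 1.667) ≈ 3.10 m/s.

v ≈ 3.10 m/s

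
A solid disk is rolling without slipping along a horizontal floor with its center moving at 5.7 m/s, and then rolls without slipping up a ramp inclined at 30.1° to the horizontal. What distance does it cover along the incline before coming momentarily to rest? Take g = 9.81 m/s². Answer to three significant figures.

Here I = (1/2)MR², so the shape factor k = I/(MR²) = 0.5.
Since it rolls without slipping, ω = v/R and KE = ½Mv² + ½Iω² = ½(1+k)Mv² = (3/4)Mv².
Setting this equal to Mgh gives the vertical rise h = (1+k)v₀²/(2g) = 1.5×5.7²/(2×9.81) = 2.484 m.
Along the incline, d = h/sinθ = 2.484/sin30.1° ≈ 4.95 m.

d ≈ 4.95 m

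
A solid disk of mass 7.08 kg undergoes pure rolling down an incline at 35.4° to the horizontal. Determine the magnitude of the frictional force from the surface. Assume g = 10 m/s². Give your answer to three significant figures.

For this body I = (1/2)MR², i.e. k = I/(MR²) = 0.5.
Translational: Mg sinθ − f = Ma. Rotational about the CM: fR = Iα = kMRa, so f = kMa.
Combining, a = g sinθ/(1+k) and f = kMa = kMg sinθ/(1+k).
f = 0.5 × 7.08 × 10 × sin35.4° / 1.5 ≈ 13.7 N.

f ≈ 13.7 N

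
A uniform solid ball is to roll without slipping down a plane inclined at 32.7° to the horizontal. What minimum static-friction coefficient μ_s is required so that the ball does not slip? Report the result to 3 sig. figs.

For this body I = (2/5)MR², i.e. k = I/(MR²) = 0.4.
Translational: Mg sinθ − f = Ma. Rotational about the CM: fR = Iα = kMRa, so f = kMa.
These give a = g sinθ/(1+k) and the required friction f = kMg sinθ/(1+k).
The normal force is N = Mg cosθ, so μ_min = f/N = k tanθ/(1+k).
μ_min = 0.4 × tan32.7° / 1.4 ≈ 0.183.

μ_min ≈ 0.183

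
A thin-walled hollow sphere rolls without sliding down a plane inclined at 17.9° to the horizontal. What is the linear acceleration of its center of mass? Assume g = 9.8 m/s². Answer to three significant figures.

a ≈ 1.81 m/s²

The moment of inertia is (2/3)MR², giving k ≡ I/(MR²) = 2/3.
Along the incline Mg sinθ − f = Ma, and torque about the center fR = Iα = kMR²(a/R) gives f = kMa.
Eliminating f: Mg sinθ = (1+k)Ma, so a = g sinθ/(1+k) = 9.8 × sin17.9° / 1.667 ≈ 1.81 m/s².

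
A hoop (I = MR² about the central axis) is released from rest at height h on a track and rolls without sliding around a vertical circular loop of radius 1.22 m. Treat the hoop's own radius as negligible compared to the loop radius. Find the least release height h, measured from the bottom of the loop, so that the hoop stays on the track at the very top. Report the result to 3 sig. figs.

Here I = MR², so the shape factor k = I/(MR²) = 1.
At the top of the loop, the minimum-contact condition is Mg = Mv_top²/r, so v_top² = gr.
With ω = v/R, the kinetic energy at speed v is ½(1+k)Mv² = Mv².
Energy conservation from release (height h) to the top (height 2r): Mgh = Mg(2r) + M·gr.
Thus h_min = 2r + (1+k)r/2 = r(2 + 2/2) = 1.22 × 3 ≈ 3.66 m.

h_min ≈ 3.66 m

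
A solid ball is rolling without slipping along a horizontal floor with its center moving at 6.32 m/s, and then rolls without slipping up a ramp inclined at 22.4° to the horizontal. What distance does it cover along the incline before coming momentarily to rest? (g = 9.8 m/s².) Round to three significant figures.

Here I = (2/5)MR², so the shape factor k = I/(MR²) = 0.4.
Since it rolls without slipping, ω = v/R and KE = ½Mv² + ½Iω² = ½(1+k)Mv² = (7/10)Mv².
Setting this equal to Mgh gives the vertical rise h = (1+k)v₀²/(2g) = 1.4×6.32²/(2×9.8) = 2.853 m.
The distance along the slope is d = h/sinθ = 2.853/sin22.4° ≈ 7.49 m.

d ≈ 7.49 m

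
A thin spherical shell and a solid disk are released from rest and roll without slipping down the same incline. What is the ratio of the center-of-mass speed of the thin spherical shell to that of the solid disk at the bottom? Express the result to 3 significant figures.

v_ratio ≈ 0.949

Each satisfies Mgh = ½(1+k)Mv² with k = I/(MR²), so v ∝ 1/√(1+k).
For the thin spherical shell k = 2/3; for the solid disk k = 0.5.
v₁/v₂ = √((1+k₂)/(1+k₁)) = √(1.5/1.667) ≈ 0.949.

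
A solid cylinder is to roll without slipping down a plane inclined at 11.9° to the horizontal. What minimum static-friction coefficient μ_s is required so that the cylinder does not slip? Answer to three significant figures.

Here I = (1/2)MR², so the shape factor k = I/(MR²) = 0.5.
Along the incline Mg sinθ − f = Ma, and torque about the center fR = Iα = kMR²(a/R) gives f = kMa.
These give a = g sinθ/(1+k) and the required friction f = kMg sinθ/(1+k).
With N = Mg cosθ, the no-slip condition f ≤ μN gives μ_min = f/N = k tanθ/(1+k).
μ_min = 0.5 × tan11.9° / 1.5 ≈ 0.0702.

μ_min ≈ 0.0702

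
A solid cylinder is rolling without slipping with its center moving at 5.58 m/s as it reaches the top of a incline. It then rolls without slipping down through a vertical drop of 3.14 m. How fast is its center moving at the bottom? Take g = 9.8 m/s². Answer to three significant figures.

v ≈ 8.50 m/s

Here I = (1/2)MR², so the shape factor k = I/(MR²) = 0.5.
Pure rolling means v = ωR; then KE = ½Mv² + ½I(v/R)² = ½(1+k)Mv² = (3/4)Mv².
Conserving energy between top and bottom: (3/4)Mv² = (3/4)Mv₀² + Mgh, hence v² = v₀² + 2gh/(1+k).
v = √(5.58² + 2×9.8×3.14/1.5) = √72.17 ≈ 8.50 m/s.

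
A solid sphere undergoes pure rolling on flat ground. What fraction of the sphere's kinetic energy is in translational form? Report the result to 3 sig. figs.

With I = (2/5)MR², the ratio k = I/(MR²) is 0.4.
Since ω = v/R, the translational part is ½Mv² and the rotational part is ½I(v/R)² = ½kMv²; the total is ½(1+k)Mv².
The translational fraction is therefore 1/(1+k) = 1/1.4 ≈ 0.714.

fraction ≈ 0.714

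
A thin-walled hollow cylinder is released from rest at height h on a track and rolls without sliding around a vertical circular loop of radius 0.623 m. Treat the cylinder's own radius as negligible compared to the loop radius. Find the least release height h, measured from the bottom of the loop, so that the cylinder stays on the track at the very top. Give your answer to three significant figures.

Here I = MR², so the shape factor k = I/(MR²) = 1.
At the top, contact is just lost when gravity alone supplies the centripetal force: Mg = Mv_top²/r, i.e. v_top² = gr.
With ω = v/R, the kinetic energy at speed v is ½(1+k)Mv² = Mv².
Energy conservation from release (height h) to the top (height 2r): Mgh = Mg(2r) + M·gr.
Thus h_min = 2r + (1+k)r/2 = r(2 + 2/2) = 0.623 × 3 ≈ 1.87 m.

h_min ≈ 1.87 m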